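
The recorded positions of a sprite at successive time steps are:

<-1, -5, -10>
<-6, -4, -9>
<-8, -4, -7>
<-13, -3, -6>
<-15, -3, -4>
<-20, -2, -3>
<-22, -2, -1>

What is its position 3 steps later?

<-34, 0, 3>

Step-to-step displacements: <-5, +1, +1>, <-2, +0, +2>, <-5, +1, +1>, <-2, +0, +2>, <-5, +1, +1>, <-2, +0, +2> — a repeating cycle of length 2.
step 7: apply <-5, +1, +1> → <-27, -1, 0>
step 8: apply <-2, +0, +2> → <-29, -1, 2>
step 9: apply <-5, +1, +1> → <-34, 0, 3>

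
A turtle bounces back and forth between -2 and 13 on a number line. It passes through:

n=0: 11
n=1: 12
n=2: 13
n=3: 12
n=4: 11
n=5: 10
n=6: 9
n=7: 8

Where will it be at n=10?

5

The value travels 1 per step and bounces off the walls at -2 and 13.
  step 8: 8 → 7
  step 9: 7 → 6
  step 10: 6 → 5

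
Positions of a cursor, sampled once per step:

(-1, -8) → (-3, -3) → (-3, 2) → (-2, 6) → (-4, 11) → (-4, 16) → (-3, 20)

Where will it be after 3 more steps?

The moves between consecutive positions are (-2, +5), (+0, +5), (+1, +4), (-2, +5), (+0, +5), (+1, +4); they repeat the 3-cycle [(-2, +5), (+0, +5), (+1, +4)].
step 7: apply (-2, +5) → (-5, 25)
step 8: apply (+0, +5) → (-5, 30)
step 9: apply (+1, +4) → (-4, 34)

(-4, 34)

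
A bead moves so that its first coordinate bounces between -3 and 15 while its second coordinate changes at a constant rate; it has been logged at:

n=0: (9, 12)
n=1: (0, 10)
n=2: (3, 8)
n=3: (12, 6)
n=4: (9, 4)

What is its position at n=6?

(3, 0)

The first coordinate reflects between -3 and 15, moving 9 per step.
  step 5: 9 → 0
  step 6: 0 → 3
The second coordinate changes by -2 each step: at step 6 it is 0.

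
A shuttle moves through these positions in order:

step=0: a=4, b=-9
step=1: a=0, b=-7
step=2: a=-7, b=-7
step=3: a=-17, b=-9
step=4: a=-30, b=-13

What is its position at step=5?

First differences are (-4, +2), (-7, +0), (-10, -2), (-13, -4); their common second difference is (-3, -2) (constant acceleration).
step 5: a=-30, b=-13 + (-16, -6) → a=-46, b=-19

a=-46, b=-19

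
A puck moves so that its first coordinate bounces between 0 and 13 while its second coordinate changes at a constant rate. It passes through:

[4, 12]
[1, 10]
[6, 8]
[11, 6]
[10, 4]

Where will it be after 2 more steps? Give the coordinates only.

The first coordinate reflects between 0 and 13, moving 5 per step.
  step 5: 10 → 5
  step 6: 5 → 0
The second coordinate changes by -2 each step: at step 6 it is 0.

[0, 0]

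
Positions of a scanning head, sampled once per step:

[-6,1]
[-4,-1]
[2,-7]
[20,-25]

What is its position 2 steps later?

The jumps are [+2,-2], [+6,-6], [+18,-18] — a geometric progression with ratio 3.
step 4: [20,-25] + [+54,-54] → [74,-79]
step 5: [74,-79] + [+162,-162] → [236,-241]

[236,-241]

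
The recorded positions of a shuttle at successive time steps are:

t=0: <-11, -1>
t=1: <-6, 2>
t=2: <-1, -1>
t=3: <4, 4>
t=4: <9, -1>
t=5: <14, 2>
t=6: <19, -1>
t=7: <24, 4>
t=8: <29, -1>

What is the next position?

<34, 2>

The first coordinate changes by +5 each step, so at step 9 it is -11 + 9·(5) = 34.
The second coordinate repeats the cycle [-1, 2, -1, 4] with period 4; step 9 mod 4 = 1, giving 2.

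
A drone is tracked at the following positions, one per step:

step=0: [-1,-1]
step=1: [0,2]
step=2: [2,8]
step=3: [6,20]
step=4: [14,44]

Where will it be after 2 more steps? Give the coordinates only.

The jumps are [+1,+3], [+2,+6], [+4,+12], [+8,+24] — a geometric progression with ratio 2.
step 5: [14,44] + [+16,+48] → [30,92]
step 6: [30,92] + [+32,+96] → [62,188]

[62,188]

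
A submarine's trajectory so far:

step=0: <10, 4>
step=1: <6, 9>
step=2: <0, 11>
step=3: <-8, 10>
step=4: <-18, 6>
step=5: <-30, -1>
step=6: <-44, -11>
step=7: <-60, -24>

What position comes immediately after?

<-78, -40>

First differences are <-4, +5>, <-6, +2>, <-8, -1>, <-10, -4>, <-12, -7>, <-14, -10>, <-16, -13>; their common second difference is <-2, -3> (constant acceleration).
step 8: <-60, -24> + <-18, -16> → <-78, -40>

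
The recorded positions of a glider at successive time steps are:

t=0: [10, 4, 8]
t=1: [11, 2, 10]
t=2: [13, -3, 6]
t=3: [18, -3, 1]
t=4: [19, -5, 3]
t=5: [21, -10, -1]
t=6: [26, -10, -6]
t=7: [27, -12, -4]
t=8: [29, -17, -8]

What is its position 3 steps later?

Differencing gives [+1, -2, +2], [+2, -5, -4], [+5, +0, -5], [+1, -2, +2], [+2, -5, -4], [+5, +0, -5], [+1, -2, +2], [+2, -5, -4]. This is the pattern [+1, -2, +2], [+2, -5, -4], [+5, +0, -5] repeated.
step 9: apply [+5, +0, -5] → [34, -17, -13]
step 10: apply [+1, -2, +2] → [35, -19, -11]
step 11: apply [+2, -5, -4] → [37, -24, -15]

[37, -24, -15]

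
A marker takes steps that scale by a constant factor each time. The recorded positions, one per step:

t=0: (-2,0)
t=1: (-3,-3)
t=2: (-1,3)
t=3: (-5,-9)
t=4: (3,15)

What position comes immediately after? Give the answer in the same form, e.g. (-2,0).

(-13,-33)

Step-to-step displacements: (-1,-3), (+2,+6), (-4,-12), (+8,+24); each is -2× the previous.
step 5: (3,15) + (-16,-48) → (-13,-33)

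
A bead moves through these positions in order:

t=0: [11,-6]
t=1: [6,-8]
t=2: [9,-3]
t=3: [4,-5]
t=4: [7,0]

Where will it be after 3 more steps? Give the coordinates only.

[0,1]

The moves between consecutive positions are [-5,-2], [+3,+5], [-5,-2], [+3,+5]; they repeat the 2-cycle [[-5,-2], [+3,+5]].
step 5: apply [-5,-2] → [2,-2]
step 6: apply [+3,+5] → [5,3]
step 7: apply [-5,-2] → [0,1]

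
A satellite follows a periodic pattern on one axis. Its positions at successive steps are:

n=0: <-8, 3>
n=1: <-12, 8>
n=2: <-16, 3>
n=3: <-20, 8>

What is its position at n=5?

<-28, 8>

First: linear, -4 per step → -28 at step 5.
Second: cycles through 3, 8 every 2 steps. Step 5 lands at position 1 of the cycle → 8.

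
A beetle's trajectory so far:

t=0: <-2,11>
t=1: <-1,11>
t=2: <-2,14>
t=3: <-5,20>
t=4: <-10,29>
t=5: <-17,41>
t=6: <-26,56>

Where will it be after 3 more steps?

<-65,119>

Taking differences between consecutive positions: <+1,+0>, <-1,+3>, <-3,+6>, <-5,+9>, <-7,+12>, <-9,+15>. These grow by <-2,+3> each step.
step 7: <-26,56> + <-11,+18> → <-37,74>
step 8: <-37,74> + <-13,+21> → <-50,95>
step 9: <-50,95> + <-15,+24> → <-65,119>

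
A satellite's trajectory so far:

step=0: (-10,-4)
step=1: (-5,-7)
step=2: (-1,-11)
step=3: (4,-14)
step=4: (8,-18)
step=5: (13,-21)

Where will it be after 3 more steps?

(26,-32)

Differencing gives (+5,-3), (+4,-4), (+5,-3), (+4,-4), (+5,-3). This is the pattern (+5,-3), (+4,-4) repeated.
step 6: apply (+4,-4) → (17,-25)
step 7: apply (+5,-3) → (22,-28)
step 8: apply (+4,-4) → (26,-32)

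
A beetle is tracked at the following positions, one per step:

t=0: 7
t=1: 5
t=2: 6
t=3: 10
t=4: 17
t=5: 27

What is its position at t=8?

75

First differences are -2, +1, +4, +7, +10; their common second difference is +3 (constant acceleration).
step 6: 27 + 13 → 40
step 7: 40 + 16 → 56
step 8: 56 + 19 → 75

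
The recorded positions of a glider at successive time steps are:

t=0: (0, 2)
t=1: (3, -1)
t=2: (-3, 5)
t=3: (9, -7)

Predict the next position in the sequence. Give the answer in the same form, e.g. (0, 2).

(-15, 17)

Step-to-step displacements: (+3, -3), (-6, +6), (+12, -12); each is -2× the previous.
step 4: (9, -7) + (-24, +24) → (-15, 17)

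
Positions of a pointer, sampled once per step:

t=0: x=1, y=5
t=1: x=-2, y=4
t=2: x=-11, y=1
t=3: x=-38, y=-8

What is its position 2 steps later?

Step-to-step displacements: (-3, -1), (-9, -3), (-27, -9); each is 3× the previous.
step 4: x=-38, y=-8 + (-81, -27) → x=-119, y=-35
step 5: x=-119, y=-35 + (-243, -81) → x=-362, y=-116

x=-362, y=-116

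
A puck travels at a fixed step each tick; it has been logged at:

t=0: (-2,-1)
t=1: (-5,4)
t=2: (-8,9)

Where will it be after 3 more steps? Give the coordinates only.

Each step adds (-3,+5) to the position.
step 3: (-8,9) + (-3,+5) → (-11,14)
step 4: (-11,14) + (-3,+5) → (-14,19)
step 5: (-14,19) + (-3,+5) → (-17,24)

(-17,24)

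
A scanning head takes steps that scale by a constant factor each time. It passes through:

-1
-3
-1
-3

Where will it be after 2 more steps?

The jumps are -2, +2, -2 — a geometric progression with ratio -1.
step 4: -3 + 2 → -1
step 5: -1 − 2 → -3

-3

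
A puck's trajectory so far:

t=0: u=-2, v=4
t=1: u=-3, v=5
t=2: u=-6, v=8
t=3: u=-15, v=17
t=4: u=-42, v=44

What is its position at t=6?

u=-366, v=368

Consecutive displacements (-1, +1), (-3, +3), (-9, +9), (-27, +27) scale by a factor of 3 each step.
step 5: u=-42, v=44 + (-81, +81) → u=-123, v=125
step 6: u=-123, v=125 + (-243, +243) → u=-366, v=368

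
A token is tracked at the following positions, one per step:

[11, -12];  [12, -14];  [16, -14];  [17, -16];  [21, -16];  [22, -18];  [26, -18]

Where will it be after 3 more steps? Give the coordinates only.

Differencing gives [+1, -2], [+4, +0], [+1, -2], [+4, +0], [+1, -2], [+4, +0]. This is the pattern [+1, -2], [+4, +0] repeated.
step 7: apply [+1, -2] → [27, -20]
step 8: apply [+4, +0] → [31, -20]
step 9: apply [+1, -2] → [32, -22]

[32, -22]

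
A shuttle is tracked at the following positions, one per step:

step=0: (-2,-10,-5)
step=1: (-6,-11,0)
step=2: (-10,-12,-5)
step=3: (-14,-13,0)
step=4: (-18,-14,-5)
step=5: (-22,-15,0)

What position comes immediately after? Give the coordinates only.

(-26,-16,-5)

First: linear, -4 per step → -26 at step 6.
Second: linear, -1 per step → -16 at step 6.
Third: cycles through -5, 0 every 2 steps. Step 6 lands at position 0 of the cycle → -5.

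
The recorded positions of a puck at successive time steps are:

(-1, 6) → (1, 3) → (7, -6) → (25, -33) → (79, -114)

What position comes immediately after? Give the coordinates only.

(241, -357)

Step-to-step displacements: (+2, -3), (+6, -9), (+18, -27), (+54, -81); each is 3× the previous.
step 5: (79, -114) + (+162, -243) → (241, -357)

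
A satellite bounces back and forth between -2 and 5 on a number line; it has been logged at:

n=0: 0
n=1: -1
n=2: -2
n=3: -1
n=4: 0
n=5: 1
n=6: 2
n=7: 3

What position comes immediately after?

The value travels 1 per step and bounces off the walls at -2 and 5.
  step 8: 3 → 4

4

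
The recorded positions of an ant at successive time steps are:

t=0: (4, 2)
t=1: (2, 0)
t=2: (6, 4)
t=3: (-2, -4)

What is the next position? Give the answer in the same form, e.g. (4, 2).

Step-to-step displacements: (-2, -2), (+4, +4), (-8, -8); each is -2× the previous.
step 4: (-2, -4) + (+16, +16) → (14, 12)

(14, 12)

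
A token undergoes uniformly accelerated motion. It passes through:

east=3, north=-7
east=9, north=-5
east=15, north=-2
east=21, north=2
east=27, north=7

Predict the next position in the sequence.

First differences are (+6, +2), (+6, +3), (+6, +4), (+6, +5); their common second difference is (+0, +1) (constant acceleration).
step 5: east=27, north=7 + (+6, +6) → east=33, north=13

east=33, north=13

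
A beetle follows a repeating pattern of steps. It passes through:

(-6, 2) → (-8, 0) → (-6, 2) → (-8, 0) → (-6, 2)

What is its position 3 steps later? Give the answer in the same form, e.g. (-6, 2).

(-8, 0)

Differencing gives (-2, -2), (+2, +2), (-2, -2), (+2, +2). This is the pattern (-2, -2), (+2, +2) repeated.
step 5: apply (-2, -2) → (-8, 0)
step 6: apply (+2, +2) → (-6, 2)
step 7: apply (-2, -2) → (-8, 0)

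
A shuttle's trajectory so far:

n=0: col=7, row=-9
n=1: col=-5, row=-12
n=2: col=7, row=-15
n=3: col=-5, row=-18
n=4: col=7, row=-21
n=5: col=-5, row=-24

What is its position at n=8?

col=7, row=-33

The col coordinate repeats the cycle [7, -5] with period 2; step 8 mod 2 = 0, giving 7.
The row coordinate changes by -3 each step, so at step 8 it is -9 + 8·(-3) = -33.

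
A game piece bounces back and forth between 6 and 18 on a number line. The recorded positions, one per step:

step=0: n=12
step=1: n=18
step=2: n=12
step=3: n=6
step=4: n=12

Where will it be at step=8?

The value travels 6 per step and bounces off the walls at 6 and 18.
  step 5: 12 → 18
  step 6: 18 → 12
  step 7: 12 → 6
  step 8: 6 → 12

n=12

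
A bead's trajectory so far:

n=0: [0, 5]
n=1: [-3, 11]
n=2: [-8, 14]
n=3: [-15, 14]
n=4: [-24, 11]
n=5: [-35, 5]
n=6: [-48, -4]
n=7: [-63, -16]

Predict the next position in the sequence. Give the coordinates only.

[-80, -31]

Taking differences between consecutive positions: [-3, +6], [-5, +3], [-7, +0], [-9, -3], [-11, -6], [-13, -9], [-15, -12]. These grow by [-2, -3] each step.
step 8: [-63, -16] + [-17, -15] → [-80, -31]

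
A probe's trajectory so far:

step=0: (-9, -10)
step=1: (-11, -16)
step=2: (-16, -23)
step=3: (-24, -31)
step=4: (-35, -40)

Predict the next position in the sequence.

(-49, -50)

Taking differences between consecutive positions: (-2, -6), (-5, -7), (-8, -8), (-11, -9). These grow by (-3, -1) each step.
step 5: (-35, -40) + (-14, -10) → (-49, -50)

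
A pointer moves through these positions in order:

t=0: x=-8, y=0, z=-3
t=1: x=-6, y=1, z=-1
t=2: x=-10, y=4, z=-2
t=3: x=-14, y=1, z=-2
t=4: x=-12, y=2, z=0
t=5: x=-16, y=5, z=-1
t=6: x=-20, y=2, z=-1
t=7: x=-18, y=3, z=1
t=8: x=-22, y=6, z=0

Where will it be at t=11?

Differencing gives (+2,+1,+2), (-4,+3,-1), (-4,-3,+0), (+2,+1,+2), (-4,+3,-1), (-4,-3,+0), (+2,+1,+2), (-4,+3,-1). This is the pattern (+2,+1,+2), (-4,+3,-1), (-4,-3,+0) repeated.
step 9: apply (-4,-3,+0) → x=-26, y=3, z=0
step 10: apply (+2,+1,+2) → x=-24, y=4, z=2
step 11: apply (-4,+3,-1) → x=-28, y=7, z=1

x=-28, y=7, z=1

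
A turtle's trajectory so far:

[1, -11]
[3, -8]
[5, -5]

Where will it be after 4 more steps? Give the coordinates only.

Constant displacement of [+2, +3] per step.
step 3: [5, -5] + [+2, +3] → [7, -2]
step 4: [7, -2] + [+2, +3] → [9, 1]
step 5: [9, 1] + [+2, +3] → [11, 4]
step 6: [11, 4] + [+2, +3] → [13, 7]

[13, 7]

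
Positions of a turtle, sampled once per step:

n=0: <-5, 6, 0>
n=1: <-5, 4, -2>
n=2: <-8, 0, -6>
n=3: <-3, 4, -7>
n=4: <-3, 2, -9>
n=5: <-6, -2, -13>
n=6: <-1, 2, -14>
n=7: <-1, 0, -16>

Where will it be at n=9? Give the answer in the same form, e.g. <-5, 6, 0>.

Differencing gives <+0, -2, -2>, <-3, -4, -4>, <+5, +4, -1>, <+0, -2, -2>, <-3, -4, -4>, <+5, +4, -1>, <+0, -2, -2>. This is the pattern <+0, -2, -2>, <-3, -4, -4>, <+5, +4, -1> repeated.
step 8: apply <-3, -4, -4> → <-4, -4, -20>
step 9: apply <+5, +4, -1> → <1, 0, -21>

<1, 0, -21>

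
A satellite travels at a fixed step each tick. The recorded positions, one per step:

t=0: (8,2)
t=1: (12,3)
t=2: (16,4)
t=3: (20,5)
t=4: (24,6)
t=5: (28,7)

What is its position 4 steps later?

(44,11)

Each step adds (+4,+1) to the position.
step 6: (28,7) + (+4,+1) → (32,8)
step 7: (32,8) + (+4,+1) → (36,9)
step 8: (36,9) + (+4,+1) → (40,10)
step 9: (40,10) + (+4,+1) → (44,11)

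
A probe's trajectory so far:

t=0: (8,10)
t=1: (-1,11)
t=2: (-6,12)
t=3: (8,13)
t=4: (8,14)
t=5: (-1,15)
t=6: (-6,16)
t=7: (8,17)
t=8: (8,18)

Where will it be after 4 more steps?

First: cycles through 8, -1, -6, 8 every 4 steps. Step 12 lands at position 0 of the cycle → 8.
Second: linear, +1 per step → 22 at step 12.

(8,22)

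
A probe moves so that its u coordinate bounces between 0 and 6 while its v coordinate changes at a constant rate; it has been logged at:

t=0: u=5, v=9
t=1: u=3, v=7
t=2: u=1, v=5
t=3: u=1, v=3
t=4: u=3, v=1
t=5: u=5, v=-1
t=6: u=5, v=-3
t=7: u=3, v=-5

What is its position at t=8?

u=1, v=-7

The u coordinate reflects between 0 and 6, moving 2 per step.
  step 8: 3 → 1
The v coordinate changes by -2 each step: at step 8 it is -7.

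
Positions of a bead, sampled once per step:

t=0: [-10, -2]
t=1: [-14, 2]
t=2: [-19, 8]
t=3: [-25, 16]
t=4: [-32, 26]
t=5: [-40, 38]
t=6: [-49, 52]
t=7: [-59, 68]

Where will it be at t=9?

[-82, 106]

First differences are [-4, +4], [-5, +6], [-6, +8], [-7, +10], [-8, +12], [-9, +14], [-10, +16]; their common second difference is [-1, +2] (constant acceleration).
step 8: [-59, 68] + [-11, +18] → [-70, 86]
step 9: [-70, 86] + [-12, +20] → [-82, 106]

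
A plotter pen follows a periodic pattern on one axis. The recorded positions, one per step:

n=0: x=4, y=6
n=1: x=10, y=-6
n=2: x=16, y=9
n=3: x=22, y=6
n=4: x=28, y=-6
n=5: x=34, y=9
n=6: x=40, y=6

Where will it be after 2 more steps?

X: linear, +6 per step → 52 at step 8.
Y: cycles through 6, -6, 9 every 3 steps. Step 8 lands at position 2 of the cycle → 9.

x=52, y=9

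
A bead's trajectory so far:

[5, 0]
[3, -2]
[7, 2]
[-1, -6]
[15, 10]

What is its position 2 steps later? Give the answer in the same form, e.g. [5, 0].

[47, 42]

Step-to-step displacements: [-2, -2], [+4, +4], [-8, -8], [+16, +16]; each is -2× the previous.
step 5: [15, 10] + [-32, -32] → [-17, -22]
step 6: [-17, -22] + [+64, +64] → [47, 42]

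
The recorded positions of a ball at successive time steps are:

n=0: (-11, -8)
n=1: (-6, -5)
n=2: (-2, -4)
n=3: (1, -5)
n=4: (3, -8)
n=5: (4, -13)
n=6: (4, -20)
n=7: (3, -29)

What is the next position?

First differences are (+5, +3), (+4, +1), (+3, -1), (+2, -3), (+1, -5), (+0, -7), (-1, -9); their common second difference is (-1, -2) (constant acceleration).
step 8: (3, -29) + (-2, -11) → (1, -40)

(1, -40)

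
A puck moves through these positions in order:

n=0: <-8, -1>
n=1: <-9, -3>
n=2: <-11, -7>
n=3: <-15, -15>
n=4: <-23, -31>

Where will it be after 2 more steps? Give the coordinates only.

Step-to-step displacements: <-1, -2>, <-2, -4>, <-4, -8>, <-8, -16>; each is 2× the previous.
step 5: <-23, -31> + <-16, -32> → <-39, -63>
step 6: <-39, -63> + <-32, -64> → <-71, -127>

<-71, -127>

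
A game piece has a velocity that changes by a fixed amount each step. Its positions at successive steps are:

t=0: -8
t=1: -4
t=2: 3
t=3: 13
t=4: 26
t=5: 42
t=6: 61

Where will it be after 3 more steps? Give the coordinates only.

136

First differences are +4, +7, +10, +13, +16, +19; their common second difference is +3 (constant acceleration).
step 7: 61 + 22 → 83
step 8: 83 + 25 → 108
step 9: 108 + 28 → 136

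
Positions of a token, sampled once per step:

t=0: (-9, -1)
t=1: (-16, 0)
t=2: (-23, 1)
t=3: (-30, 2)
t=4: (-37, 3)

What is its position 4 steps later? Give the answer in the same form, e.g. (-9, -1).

(-65, 7)

Each step adds (-7, +1) to the position.
step 5: (-37, 3) + (-7, +1) → (-44, 4)
step 6: (-44, 4) + (-7, +1) → (-51, 5)
step 7: (-51, 5) + (-7, +1) → (-58, 6)
step 8: (-58, 6) + (-7, +1) → (-65, 7)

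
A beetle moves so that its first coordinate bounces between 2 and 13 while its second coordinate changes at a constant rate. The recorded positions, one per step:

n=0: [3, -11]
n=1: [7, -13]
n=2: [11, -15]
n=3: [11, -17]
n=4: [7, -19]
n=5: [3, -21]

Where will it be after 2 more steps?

[9, -25]

The first coordinate reflects between 2 and 13, moving 4 per step.
  step 6: 3 → 5
  step 7: 5 → 9
The second coordinate changes by -2 each step: at step 7 it is -25.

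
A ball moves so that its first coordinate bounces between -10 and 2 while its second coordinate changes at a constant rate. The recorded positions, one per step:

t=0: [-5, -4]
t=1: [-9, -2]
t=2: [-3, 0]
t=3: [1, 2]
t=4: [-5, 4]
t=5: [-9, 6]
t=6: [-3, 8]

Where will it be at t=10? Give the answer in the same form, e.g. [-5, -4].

The first coordinate travels 6 per step and bounces off the walls at -10 and 2.
  step 7: -3 → 1
  step 8: 1 → -5
  step 9: -5 → -9
  step 10: -9 → -3
The second coordinate changes by +2 each step: at step 10 it is 16.

[-3, 16]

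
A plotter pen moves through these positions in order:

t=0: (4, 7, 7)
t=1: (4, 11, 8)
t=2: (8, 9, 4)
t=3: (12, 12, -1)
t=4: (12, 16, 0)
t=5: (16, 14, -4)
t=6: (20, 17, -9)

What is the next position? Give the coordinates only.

(20, 21, -8)

The moves between consecutive positions are (+0, +4, +1), (+4, -2, -4), (+4, +3, -5), (+0, +4, +1), (+4, -2, -4), (+4, +3, -5); they repeat the 3-cycle [(+0, +4, +1), (+4, -2, -4), (+4, +3, -5)].
step 7: apply (+0, +4, +1) → (20, 21, -8)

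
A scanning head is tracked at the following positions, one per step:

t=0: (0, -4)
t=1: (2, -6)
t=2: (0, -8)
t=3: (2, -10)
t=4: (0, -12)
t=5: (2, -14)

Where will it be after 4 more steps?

The first coordinate repeats the cycle [0, 2] with period 2; step 9 mod 2 = 1, giving 2.
The second coordinate changes by -2 each step, so at step 9 it is -4 + 9·(-2) = -22.

(2, -22)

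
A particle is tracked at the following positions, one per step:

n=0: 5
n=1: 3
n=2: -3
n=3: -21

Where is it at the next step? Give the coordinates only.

Step-to-step displacements: -2, -6, -18; each is 3× the previous.
step 4: -21 − 54 → -75

-75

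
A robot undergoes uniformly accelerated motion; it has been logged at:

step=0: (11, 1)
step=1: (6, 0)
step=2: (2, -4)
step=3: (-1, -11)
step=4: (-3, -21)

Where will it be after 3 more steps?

(-3, -69)

Taking differences between consecutive positions: (-5, -1), (-4, -4), (-3, -7), (-2, -10). These grow by (+1, -3) each step.
step 5: (-3, -21) + (-1, -13) → (-4, -34)
step 6: (-4, -34) + (+0, -16) → (-4, -50)
step 7: (-4, -50) + (+1, -19) → (-3, -69)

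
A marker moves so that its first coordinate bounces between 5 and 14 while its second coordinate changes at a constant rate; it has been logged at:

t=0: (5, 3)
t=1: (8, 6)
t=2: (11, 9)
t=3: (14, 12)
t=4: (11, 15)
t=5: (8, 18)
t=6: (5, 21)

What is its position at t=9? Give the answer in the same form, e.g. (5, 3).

The first coordinate reflects between 5 and 14, moving 3 per step.
  step 7: 5 → 8
  step 8: 8 → 11
  step 9: 11 → 14
The second coordinate changes by +3 each step: at step 9 it is 30.

(14, 30)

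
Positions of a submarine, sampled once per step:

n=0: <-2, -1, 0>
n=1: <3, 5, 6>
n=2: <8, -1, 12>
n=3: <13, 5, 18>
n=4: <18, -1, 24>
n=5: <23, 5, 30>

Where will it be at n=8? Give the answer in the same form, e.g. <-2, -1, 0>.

<38, -1, 48>

The first coordinate changes by +5 each step, so at step 8 it is -2 + 8·(5) = 38.
The second coordinate repeats the cycle [-1, 5] with period 2; step 8 mod 2 = 0, giving -1.
The third coordinate changes by +6 each step, so at step 8 it is 0 + 8·(6) = 48.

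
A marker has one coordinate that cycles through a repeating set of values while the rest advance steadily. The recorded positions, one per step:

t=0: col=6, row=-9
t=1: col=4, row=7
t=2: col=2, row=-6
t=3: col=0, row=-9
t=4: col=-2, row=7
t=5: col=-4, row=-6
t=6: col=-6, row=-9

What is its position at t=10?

col=-14, row=7

Col: linear, -2 per step → -14 at step 10.
Row: cycles through -9, 7, -6 every 3 steps. Step 10 lands at position 1 of the cycle → 7.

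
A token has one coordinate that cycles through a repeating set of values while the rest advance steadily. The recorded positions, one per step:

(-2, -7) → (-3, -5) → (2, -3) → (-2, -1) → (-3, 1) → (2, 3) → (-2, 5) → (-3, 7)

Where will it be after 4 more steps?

(2, 15)

The first coordinate repeats the cycle [-2, -3, 2] with period 3; step 11 mod 3 = 2, giving 2.
The second coordinate changes by +2 each step, so at step 11 it is -7 + 11·(2) = 15.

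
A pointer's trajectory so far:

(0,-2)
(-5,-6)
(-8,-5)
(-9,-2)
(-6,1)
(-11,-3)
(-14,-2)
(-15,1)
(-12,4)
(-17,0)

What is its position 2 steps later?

(-21,4)

The moves between consecutive positions are (-5,-4), (-3,+1), (-1,+3), (+3,+3), (-5,-4), (-3,+1), (-1,+3), (+3,+3), (-5,-4); they repeat the 4-cycle [(-5,-4), (-3,+1), (-1,+3), (+3,+3)].
step 10: apply (-3,+1) → (-20,1)
step 11: apply (-1,+3) → (-21,4)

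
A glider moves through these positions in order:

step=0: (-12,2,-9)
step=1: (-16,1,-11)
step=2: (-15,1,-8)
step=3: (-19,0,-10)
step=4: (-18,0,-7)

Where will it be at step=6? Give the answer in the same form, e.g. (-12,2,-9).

Step-to-step displacements: (-4,-1,-2), (+1,+0,+3), (-4,-1,-2), (+1,+0,+3) — a repeating cycle of length 2.
step 5: apply (-4,-1,-2) → (-22,-1,-9)
step 6: apply (+1,+0,+3) → (-21,-1,-6)

(-21,-1,-6)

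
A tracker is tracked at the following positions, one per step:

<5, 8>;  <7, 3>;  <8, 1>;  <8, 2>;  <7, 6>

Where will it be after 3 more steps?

First differences are <+2, -5>, <+1, -2>, <+0, +1>, <-1, +4>; their common second difference is <-1, +3> (constant acceleration).
step 5: <7, 6> + <-2, +7> → <5, 13>
step 6: <5, 13> + <-3, +10> → <2, 23>
step 7: <2, 23> + <-4, +13> → <-2, 36>

<-2, 36>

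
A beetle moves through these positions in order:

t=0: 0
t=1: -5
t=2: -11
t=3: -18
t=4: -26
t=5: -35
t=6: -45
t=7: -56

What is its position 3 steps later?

Successive displacements: -5, -6, -7, -8, -9, -10, -11 — each changes by -1.
step 8: -56 − 12 → -68
step 9: -68 − 13 → -81
step 10: -81 − 14 → -95

-95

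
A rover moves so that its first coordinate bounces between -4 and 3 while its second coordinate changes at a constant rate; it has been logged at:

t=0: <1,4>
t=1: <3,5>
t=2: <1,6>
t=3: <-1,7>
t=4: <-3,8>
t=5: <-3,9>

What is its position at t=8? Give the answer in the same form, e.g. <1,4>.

The first coordinate travels 2 per step and bounces off the walls at -4 and 3.
  step 6: -3 → -1
  step 7: -1 → 1
  step 8: 1 → 3
The second coordinate changes by +1 each step: at step 8 it is 12.

<3,12>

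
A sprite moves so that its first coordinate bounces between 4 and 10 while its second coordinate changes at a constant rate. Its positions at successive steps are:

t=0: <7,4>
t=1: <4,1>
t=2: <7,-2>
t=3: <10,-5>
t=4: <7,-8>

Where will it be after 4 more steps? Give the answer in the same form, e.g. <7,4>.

<7,-20>

The first coordinate travels 3 per step and bounces off the walls at 4 and 10.
  step 5: 7 → 4
  step 6: 4 → 7
  step 7: 7 → 10
  step 8: 10 → 7
The second coordinate changes by -3 each step: at step 8 it is -20.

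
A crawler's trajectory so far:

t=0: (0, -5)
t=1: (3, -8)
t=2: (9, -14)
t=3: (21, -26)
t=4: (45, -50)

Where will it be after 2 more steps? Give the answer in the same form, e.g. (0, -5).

Consecutive displacements (+3, -3), (+6, -6), (+12, -12), (+24, -24) scale by a factor of 2 each step.
step 5: (45, -50) + (+48, -48) → (93, -98)
step 6: (93, -98) + (+96, -96) → (189, -194)

(189, -194)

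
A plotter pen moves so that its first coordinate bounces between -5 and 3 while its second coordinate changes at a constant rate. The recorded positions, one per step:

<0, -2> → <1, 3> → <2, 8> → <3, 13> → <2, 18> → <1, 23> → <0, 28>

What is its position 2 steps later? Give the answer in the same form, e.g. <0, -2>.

The first coordinate reflects between -5 and 3, moving 1 per step.
  step 7: 0 → -1
  step 8: -1 → -2
The second coordinate changes by +5 each step: at step 8 it is 38.

<-2, 38>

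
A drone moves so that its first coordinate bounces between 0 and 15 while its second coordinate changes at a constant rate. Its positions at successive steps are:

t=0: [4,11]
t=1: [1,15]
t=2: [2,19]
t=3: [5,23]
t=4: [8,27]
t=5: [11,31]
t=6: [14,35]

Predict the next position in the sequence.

[13,39]

The first coordinate travels 3 per step and bounces off the walls at 0 and 15.
  step 7: 14 → 13
The second coordinate changes by +4 each step: at step 7 it is 39.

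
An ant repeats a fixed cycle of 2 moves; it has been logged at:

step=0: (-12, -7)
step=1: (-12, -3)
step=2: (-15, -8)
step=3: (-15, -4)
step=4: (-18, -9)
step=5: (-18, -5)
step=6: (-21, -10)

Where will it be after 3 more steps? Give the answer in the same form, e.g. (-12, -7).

(-24, -7)

The moves between consecutive positions are (+0, +4), (-3, -5), (+0, +4), (-3, -5), (+0, +4), (-3, -5); they repeat the 2-cycle [(+0, +4), (-3, -5)].
step 7: apply (+0, +4) → (-21, -6)
step 8: apply (-3, -5) → (-24, -11)
step 9: apply (+0, +4) → (-24, -7)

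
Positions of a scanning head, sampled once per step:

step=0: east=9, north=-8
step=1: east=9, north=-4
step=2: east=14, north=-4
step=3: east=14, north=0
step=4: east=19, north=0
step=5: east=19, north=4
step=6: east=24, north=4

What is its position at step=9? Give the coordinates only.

east=29, north=12

Differencing gives (+0, +4), (+5, +0), (+0, +4), (+5, +0), (+0, +4), (+5, +0). This is the pattern (+0, +4), (+5, +0) repeated.
step 7: apply (+0, +4) → east=24, north=8
step 8: apply (+5, +0) → east=29, north=8
step 9: apply (+0, +4) → east=29, north=12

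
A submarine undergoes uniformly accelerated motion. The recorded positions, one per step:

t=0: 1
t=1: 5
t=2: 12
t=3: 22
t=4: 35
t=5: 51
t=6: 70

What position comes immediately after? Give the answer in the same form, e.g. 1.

Taking differences between consecutive positions: +4, +7, +10, +13, +16, +19. These grow by +3 each step.
step 7: 70 + 22 → 92

92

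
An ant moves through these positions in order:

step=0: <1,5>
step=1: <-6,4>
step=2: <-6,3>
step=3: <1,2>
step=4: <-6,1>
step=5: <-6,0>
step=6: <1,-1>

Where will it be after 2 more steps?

First: cycles through 1, -6, -6 every 3 steps. Step 8 lands at position 2 of the cycle → -6.
Second: linear, -1 per step → -3 at step 8.

<-6,-3>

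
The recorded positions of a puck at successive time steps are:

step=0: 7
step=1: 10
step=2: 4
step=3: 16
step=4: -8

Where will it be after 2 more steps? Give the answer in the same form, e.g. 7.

-56

Step-to-step displacements: +3, -6, +12, -24; each is -2× the previous.
step 5: -8 + 48 → 40
step 6: 40 − 96 → -56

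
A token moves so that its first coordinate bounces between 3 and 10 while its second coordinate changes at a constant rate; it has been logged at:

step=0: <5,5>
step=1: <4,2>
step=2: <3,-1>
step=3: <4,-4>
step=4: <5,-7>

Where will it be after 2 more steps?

The first coordinate reflects between 3 and 10, moving 1 per step.
  step 5: 5 → 6
  step 6: 6 → 7
The second coordinate changes by -3 each step: at step 6 it is -13.

<7,-13>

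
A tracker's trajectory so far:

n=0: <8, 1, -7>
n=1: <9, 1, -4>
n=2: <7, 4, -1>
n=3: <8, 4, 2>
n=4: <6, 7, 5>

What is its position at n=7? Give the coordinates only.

<6, 10, 14>

Differencing gives <+1, +0, +3>, <-2, +3, +3>, <+1, +0, +3>, <-2, +3, +3>. This is the pattern <+1, +0, +3>, <-2, +3, +3> repeated.
step 5: apply <+1, +0, +3> → <7, 7, 8>
step 6: apply <-2, +3, +3> → <5, 10, 11>
step 7: apply <+1, +0, +3> → <6, 10, 14>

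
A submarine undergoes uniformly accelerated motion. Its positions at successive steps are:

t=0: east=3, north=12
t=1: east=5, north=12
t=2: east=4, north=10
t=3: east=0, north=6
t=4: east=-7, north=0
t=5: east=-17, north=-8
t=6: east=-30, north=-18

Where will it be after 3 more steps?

east=-87, north=-60

Taking differences between consecutive positions: (+2, +0), (-1, -2), (-4, -4), (-7, -6), (-10, -8), (-13, -10). These grow by (-3, -2) each step.
step 7: east=-30, north=-18 + (-16, -12) → east=-46, north=-30
step 8: east=-46, north=-30 + (-19, -14) → east=-65, north=-44
step 9: east=-65, north=-44 + (-22, -16) → east=-87, north=-60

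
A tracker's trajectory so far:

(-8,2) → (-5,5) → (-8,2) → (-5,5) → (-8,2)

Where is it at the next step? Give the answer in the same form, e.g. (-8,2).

(-5,5)

The jumps are (+3,+3), (-3,-3), (+3,+3), (-3,-3) — a geometric progression with ratio -1.
step 5: (-8,2) + (+3,+3) → (-5,5)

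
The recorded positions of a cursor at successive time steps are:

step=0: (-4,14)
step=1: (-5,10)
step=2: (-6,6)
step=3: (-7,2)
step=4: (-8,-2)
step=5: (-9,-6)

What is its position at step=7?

The position changes by (-1,-4) every step.
step 6: (-9,-6) + (-1,-4) → (-10,-10)
step 7: (-10,-10) + (-1,-4) → (-11,-14)

(-11,-14)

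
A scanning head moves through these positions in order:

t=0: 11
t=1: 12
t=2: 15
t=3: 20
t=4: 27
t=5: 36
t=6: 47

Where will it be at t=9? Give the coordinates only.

92

Successive displacements: +1, +3, +5, +7, +9, +11 — each changes by +2.
step 7: 47 + 13 → 60
step 8: 60 + 15 → 75
step 9: 75 + 17 → 92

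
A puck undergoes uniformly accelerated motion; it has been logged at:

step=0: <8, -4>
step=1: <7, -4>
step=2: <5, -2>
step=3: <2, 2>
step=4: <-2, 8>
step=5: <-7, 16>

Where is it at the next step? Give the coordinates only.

<-13, 26>

First differences are <-1, +0>, <-2, +2>, <-3, +4>, <-4, +6>, <-5, +8>; their common second difference is <-1, +2> (constant acceleration).
step 6: <-7, 16> + <-6, +10> → <-13, 26>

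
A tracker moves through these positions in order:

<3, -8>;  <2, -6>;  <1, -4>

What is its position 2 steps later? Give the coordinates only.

<-1, 0>

The position changes by <-1, +2> every step.
step 3: <1, -4> + <-1, +2> → <0, -2>
step 4: <0, -2> + <-1, +2> → <-1, 0>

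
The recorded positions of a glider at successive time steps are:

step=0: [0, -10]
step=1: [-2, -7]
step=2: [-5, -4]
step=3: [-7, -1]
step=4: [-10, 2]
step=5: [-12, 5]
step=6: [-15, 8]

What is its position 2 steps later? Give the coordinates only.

The moves between consecutive positions are [-2, +3], [-3, +3], [-2, +3], [-3, +3], [-2, +3], [-3, +3]; they repeat the 2-cycle [[-2, +3], [-3, +3]].
step 7: apply [-2, +3] → [-17, 11]
step 8: apply [-3, +3] → [-20, 14]

[-20, 14]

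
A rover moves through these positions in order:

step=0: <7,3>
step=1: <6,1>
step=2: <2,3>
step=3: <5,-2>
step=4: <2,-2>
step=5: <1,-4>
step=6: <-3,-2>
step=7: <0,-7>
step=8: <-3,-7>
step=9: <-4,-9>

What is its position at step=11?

The moves between consecutive positions are <-1,-2>, <-4,+2>, <+3,-5>, <-3,+0>, <-1,-2>, <-4,+2>, <+3,-5>, <-3,+0>, <-1,-2>; they repeat the 4-cycle [<-1,-2>, <-4,+2>, <+3,-5>, <-3,+0>].
step 10: apply <-4,+2> → <-8,-7>
step 11: apply <+3,-5> → <-5,-12>

<-5,-12>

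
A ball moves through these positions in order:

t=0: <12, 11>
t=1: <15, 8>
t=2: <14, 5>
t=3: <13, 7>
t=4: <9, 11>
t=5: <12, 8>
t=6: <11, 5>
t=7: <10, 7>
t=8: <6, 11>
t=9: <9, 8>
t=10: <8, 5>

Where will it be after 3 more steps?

<6, 8>

Step-to-step displacements: <+3, -3>, <-1, -3>, <-1, +2>, <-4, +4>, <+3, -3>, <-1, -3>, <-1, +2>, <-4, +4>, <+3, -3>, <-1, -3> — a repeating cycle of length 4.
step 11: apply <-1, +2> → <7, 7>
step 12: apply <-4, +4> → <3, 11>
step 13: apply <+3, -3> → <6, 8>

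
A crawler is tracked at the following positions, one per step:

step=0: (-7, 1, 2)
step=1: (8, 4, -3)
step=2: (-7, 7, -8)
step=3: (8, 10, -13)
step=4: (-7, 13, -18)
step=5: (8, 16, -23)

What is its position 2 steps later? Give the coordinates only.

First: cycles through -7, 8 every 2 steps. Step 7 lands at position 1 of the cycle → 8.
Second: linear, +3 per step → 22 at step 7.
Third: linear, -5 per step → -33 at step 7.

(8, 22, -33)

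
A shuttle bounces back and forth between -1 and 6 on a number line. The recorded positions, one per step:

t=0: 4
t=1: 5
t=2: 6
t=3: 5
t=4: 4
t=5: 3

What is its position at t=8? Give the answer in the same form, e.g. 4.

The value reflects between -1 and 6, moving 1 per step.
  step 6: 3 → 2
  step 7: 2 → 1
  step 8: 1 → 0

0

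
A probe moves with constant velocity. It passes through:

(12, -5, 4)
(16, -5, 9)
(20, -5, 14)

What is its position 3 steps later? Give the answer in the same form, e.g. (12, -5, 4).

The position changes by (+4, +0, +5) every step.
step 3: (20, -5, 14) + (+4, +0, +5) → (24, -5, 19)
step 4: (24, -5, 19) + (+4, +0, +5) → (28, -5, 24)
step 5: (28, -5, 24) + (+4, +0, +5) → (32, -5, 29)

(32, -5, 29)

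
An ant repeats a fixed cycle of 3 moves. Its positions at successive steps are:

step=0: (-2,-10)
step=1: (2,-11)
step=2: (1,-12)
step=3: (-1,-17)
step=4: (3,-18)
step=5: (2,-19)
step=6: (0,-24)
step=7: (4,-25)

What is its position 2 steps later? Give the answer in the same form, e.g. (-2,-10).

(1,-31)

Step-to-step displacements: (+4,-1), (-1,-1), (-2,-5), (+4,-1), (-1,-1), (-2,-5), (+4,-1) — a repeating cycle of length 3.
step 8: apply (-1,-1) → (3,-26)
step 9: apply (-2,-5) → (1,-31)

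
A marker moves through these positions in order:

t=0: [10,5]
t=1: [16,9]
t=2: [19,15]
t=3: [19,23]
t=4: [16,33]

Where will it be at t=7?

[-11,75]

Successive displacements: [+6,+4], [+3,+6], [+0,+8], [-3,+10] — each changes by [-3,+2].
step 5: [16,33] + [-6,+12] → [10,45]
step 6: [10,45] + [-9,+14] → [1,59]
step 7: [1,59] + [-12,+16] → [-11,75]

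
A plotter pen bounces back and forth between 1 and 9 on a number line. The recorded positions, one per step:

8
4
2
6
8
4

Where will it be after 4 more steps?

4

The value reflects between 1 and 9, moving 4 per step.
  step 6: 4 → 2
  step 7: 2 → 6
  step 8: 6 → 8
  step 9: 8 → 4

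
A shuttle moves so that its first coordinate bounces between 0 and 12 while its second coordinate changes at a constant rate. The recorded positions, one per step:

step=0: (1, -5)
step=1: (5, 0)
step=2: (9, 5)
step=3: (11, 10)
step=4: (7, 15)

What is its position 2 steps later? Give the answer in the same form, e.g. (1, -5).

The first coordinate reflects between 0 and 12, moving 4 per step.
  step 5: 7 → 3
  step 6: 3 → 1
The second coordinate changes by +5 each step: at step 6 it is 25.

(1, 25)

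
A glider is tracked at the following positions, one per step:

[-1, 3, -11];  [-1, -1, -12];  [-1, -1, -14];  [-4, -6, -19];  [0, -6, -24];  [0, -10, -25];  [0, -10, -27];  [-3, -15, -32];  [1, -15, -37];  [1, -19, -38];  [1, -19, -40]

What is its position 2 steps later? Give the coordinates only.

Step-to-step displacements: [+0, -4, -1], [+0, +0, -2], [-3, -5, -5], [+4, +0, -5], [+0, -4, -1], [+0, +0, -2], [-3, -5, -5], [+4, +0, -5], [+0, -4, -1], [+0, +0, -2] — a repeating cycle of length 4.
step 11: apply [-3, -5, -5] → [-2, -24, -45]
step 12: apply [+4, +0, -5] → [2, -24, -50]

[2, -24, -50]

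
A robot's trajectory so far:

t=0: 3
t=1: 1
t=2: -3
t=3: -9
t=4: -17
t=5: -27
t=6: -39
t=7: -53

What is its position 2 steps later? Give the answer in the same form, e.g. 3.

-87

Taking differences between consecutive positions: -2, -4, -6, -8, -10, -12, -14. These grow by -2 each step.
step 8: -53 − 16 → -69
step 9: -69 − 18 → -87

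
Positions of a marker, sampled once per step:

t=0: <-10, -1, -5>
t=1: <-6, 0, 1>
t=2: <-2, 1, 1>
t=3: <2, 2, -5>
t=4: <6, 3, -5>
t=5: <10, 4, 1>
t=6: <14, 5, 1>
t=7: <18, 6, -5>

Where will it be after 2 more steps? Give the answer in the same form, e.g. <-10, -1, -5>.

First: linear, +4 per step → 26 at step 9.
Second: linear, +1 per step → 8 at step 9.
Third: cycles through -5, 1, 1, -5 every 4 steps. Step 9 lands at position 1 of the cycle → 1.

<26, 8, 1>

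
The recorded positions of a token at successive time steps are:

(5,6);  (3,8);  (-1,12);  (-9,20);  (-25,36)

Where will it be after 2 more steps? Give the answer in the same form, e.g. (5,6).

The jumps are (-2,+2), (-4,+4), (-8,+8), (-16,+16) — a geometric progression with ratio 2.
step 5: (-25,36) + (-32,+32) → (-57,68)
step 6: (-57,68) + (-64,+64) → (-121,132)

(-121,132)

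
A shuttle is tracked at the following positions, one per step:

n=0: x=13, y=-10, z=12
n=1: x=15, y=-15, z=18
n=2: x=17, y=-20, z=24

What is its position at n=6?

x=25, y=-40, z=48

Each step adds (+2,-5,+6) to the position.
step 3: x=17, y=-20, z=24 + (+2,-5,+6) → x=19, y=-25, z=30
step 4: x=19, y=-25, z=30 + (+2,-5,+6) → x=21, y=-30, z=36
step 5: x=21, y=-30, z=36 + (+2,-5,+6) → x=23, y=-35, z=42
step 6: x=23, y=-35, z=42 + (+2,-5,+6) → x=25, y=-40, z=48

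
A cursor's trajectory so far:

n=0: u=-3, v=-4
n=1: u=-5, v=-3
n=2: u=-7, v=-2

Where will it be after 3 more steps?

u=-13, v=1

Each step adds (-2, +1) to the position.
step 3: u=-7, v=-2 + (-2, +1) → u=-9, v=-1
step 4: u=-9, v=-1 + (-2, +1) → u=-11, v=0
step 5: u=-11, v=0 + (-2, +1) → u=-13, v=1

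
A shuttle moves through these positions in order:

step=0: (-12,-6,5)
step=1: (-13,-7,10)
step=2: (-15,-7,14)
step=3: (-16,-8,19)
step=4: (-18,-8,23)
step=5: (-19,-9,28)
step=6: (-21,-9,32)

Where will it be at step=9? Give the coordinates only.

(-25,-11,46)

Step-to-step displacements: (-1,-1,+5), (-2,+0,+4), (-1,-1,+5), (-2,+0,+4), (-1,-1,+5), (-2,+0,+4) — a repeating cycle of length 2.
step 7: apply (-1,-1,+5) → (-22,-10,37)
step 8: apply (-2,+0,+4) → (-24,-10,41)
step 9: apply (-1,-1,+5) → (-25,-11,46)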